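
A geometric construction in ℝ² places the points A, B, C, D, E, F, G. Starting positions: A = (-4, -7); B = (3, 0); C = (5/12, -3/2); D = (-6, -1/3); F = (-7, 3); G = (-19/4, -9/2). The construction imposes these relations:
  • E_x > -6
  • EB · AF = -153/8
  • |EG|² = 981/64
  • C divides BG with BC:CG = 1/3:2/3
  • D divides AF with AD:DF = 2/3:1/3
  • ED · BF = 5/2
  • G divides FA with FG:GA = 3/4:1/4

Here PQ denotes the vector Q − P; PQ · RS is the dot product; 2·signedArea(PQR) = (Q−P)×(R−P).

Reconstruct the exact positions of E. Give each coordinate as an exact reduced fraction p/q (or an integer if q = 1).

E = (-47/8, -3/4)

1. E_x = -47/8  [ED · BF = 5/2 ∩ EB · AF = -153/8]
2. E_y = -3/4  [ED · BF = 5/2 ∩ EB · AF = -153/8]
   → E = (-47/8, -3/4)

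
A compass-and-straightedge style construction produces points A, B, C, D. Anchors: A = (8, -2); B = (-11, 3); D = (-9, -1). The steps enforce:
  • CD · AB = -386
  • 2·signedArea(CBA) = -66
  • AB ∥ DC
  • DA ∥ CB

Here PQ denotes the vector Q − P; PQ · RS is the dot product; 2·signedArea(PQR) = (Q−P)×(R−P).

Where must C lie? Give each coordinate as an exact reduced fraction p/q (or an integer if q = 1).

C = (-28, 4)

1. C_x = -28  [DA ∥ CB ∩ AB ∥ DC]
2. C_y = 4  [DA ∥ CB ∩ AB ∥ DC]
   → C = (-28, 4)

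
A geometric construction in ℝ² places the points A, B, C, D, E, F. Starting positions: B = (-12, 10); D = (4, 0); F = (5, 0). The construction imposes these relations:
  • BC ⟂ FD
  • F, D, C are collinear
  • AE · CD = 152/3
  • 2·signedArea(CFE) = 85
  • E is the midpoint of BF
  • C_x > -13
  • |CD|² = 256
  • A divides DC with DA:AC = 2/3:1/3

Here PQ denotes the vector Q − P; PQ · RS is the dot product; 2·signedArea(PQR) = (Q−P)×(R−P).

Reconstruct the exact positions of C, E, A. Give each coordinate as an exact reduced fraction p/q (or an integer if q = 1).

1. C_x = -12  [F, D, C are collinear ∩ BC ⟂ FD]
2. C_y = 0  [F, D, C are collinear ∩ BC ⟂ FD]
   → C = (-12, 0)
3. E_x = -7/2  [E is the midpoint of BF]
4. E_y = 5  [E is the midpoint of BF]
   → E = (-7/2, 5)
5. A_x = -20/3  [A divides DC with DA:AC = 2/3:1/3]
6. A_y = 0  [A divides DC with DA:AC = 2/3:1/3]
   → A = (-20/3, 0)

A = (-20/3, 0)
C = (-12, 0)
E = (-7/2, 5)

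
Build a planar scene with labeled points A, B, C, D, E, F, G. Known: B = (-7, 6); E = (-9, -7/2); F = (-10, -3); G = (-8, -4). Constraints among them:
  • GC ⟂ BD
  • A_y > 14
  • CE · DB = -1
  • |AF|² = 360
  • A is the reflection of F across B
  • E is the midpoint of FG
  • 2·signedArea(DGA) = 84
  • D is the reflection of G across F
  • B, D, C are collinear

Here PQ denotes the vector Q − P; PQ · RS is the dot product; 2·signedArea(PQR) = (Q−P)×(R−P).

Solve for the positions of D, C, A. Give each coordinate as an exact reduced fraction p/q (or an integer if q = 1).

1. D_x = -12  [D is the reflection of G across F]
2. D_y = -2  [D is the reflection of G across F]
   → D = (-12, -2)
3. C_x = -1048/89  [B, D, C are collinear ∩ GC ⟂ BD]
4. C_y = -146/89  [B, D, C are collinear ∩ GC ⟂ BD]
   → C = (-1048/89, -146/89)
5. A_x = -4  [A is the reflection of F across B]
6. A_y = 15  [A is the reflection of F across B]
   → A = (-4, 15)

A = (-4, 15)
C = (-1048/89, -146/89)
D = (-12, -2)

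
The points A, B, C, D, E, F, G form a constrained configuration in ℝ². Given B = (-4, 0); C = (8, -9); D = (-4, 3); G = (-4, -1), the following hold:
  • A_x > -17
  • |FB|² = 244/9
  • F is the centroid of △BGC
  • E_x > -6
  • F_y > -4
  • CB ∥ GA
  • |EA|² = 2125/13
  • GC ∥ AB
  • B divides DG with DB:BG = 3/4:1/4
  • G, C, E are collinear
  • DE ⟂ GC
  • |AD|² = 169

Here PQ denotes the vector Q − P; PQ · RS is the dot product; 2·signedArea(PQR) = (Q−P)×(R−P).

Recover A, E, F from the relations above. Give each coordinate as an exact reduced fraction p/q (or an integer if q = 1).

1. A_x = -16  [GC ∥ AB ∩ CB ∥ GA]
2. A_y = 8  [GC ∥ AB ∩ CB ∥ GA]
   → A = (-16, 8)
3. E_x = -76/13  [G, C, E are collinear ∩ DE ⟂ GC]
4. E_y = 3/13  [G, C, E are collinear ∩ DE ⟂ GC]
   → E = (-76/13, 3/13)
5. F_x = 0  [F is the centroid of △BGC]
6. F_y = -10/3  [F is the centroid of △BGC]
   → F = (0, -10/3)

A = (-16, 8)
E = (-76/13, 3/13)
F = (0, -10/3)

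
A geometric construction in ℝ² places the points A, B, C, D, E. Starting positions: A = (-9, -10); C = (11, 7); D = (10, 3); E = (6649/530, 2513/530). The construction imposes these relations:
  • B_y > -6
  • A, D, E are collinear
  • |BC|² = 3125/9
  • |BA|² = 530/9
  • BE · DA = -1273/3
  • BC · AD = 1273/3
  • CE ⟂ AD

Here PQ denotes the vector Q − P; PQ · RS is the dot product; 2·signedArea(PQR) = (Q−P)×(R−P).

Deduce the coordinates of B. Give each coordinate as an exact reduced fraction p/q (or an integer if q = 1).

1. B_x = -8/3  [line -19·x + -13·y + -373/3 = 0 ∩ |BA|² = 530/9]
2. B_y = -17/3  [line -19·x + -13·y + -373/3 = 0 ∩ |BA|² = 530/9]
   → B = (-8/3, -17/3)

B = (-8/3, -17/3)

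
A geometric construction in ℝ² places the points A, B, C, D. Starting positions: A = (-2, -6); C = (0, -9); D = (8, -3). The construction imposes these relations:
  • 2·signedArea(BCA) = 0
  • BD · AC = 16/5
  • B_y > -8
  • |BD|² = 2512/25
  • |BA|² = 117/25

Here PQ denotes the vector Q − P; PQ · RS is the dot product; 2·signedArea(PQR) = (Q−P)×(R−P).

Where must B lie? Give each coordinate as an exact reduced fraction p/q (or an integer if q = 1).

1. B_x = -4/5  [2·signedArea(BCA) = 0 ∩ BD · AC = 16/5]
2. B_y = -39/5  [2·signedArea(BCA) = 0 ∩ BD · AC = 16/5]
   → B = (-4/5, -39/5)

B = (-4/5, -39/5)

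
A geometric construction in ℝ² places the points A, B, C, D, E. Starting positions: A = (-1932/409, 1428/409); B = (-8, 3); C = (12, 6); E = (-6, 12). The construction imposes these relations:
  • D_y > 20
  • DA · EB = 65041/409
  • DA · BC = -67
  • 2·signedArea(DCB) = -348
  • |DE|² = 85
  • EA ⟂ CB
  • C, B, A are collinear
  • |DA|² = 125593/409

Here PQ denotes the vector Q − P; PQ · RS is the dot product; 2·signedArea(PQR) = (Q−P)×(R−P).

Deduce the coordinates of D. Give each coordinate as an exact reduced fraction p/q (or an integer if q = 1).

1. D_x = -4  [2·signedArea(DCB) = -348 ∩ DA · EB = 65041/409]
2. D_y = 21  [2·signedArea(DCB) = -348 ∩ DA · EB = 65041/409]
   → D = (-4, 21)

D = (-4, 21)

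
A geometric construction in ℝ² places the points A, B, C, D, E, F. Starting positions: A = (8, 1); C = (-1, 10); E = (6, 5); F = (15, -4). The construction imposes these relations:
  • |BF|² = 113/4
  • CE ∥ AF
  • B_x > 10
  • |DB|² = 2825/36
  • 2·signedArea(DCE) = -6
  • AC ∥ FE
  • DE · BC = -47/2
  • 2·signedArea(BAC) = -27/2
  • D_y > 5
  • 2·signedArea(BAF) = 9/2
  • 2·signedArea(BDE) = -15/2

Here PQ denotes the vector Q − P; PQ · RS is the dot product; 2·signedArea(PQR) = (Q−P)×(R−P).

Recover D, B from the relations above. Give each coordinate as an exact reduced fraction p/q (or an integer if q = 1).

1. B_x = 11  [2·signedArea(BAF) = 9/2 ∩ 2·signedArea(BAC) = -27/2]
2. B_y = -1/2  [2·signedArea(BAF) = 9/2 ∩ 2·signedArea(BAC) = -27/2]
   → B = (11, -1/2)
3. D_x = 13/3  [DE · BC = -47/2 ∩ 2·signedArea(DCE) = -6]
4. D_y = 16/3  [DE · BC = -47/2 ∩ 2·signedArea(DCE) = -6]
   → D = (13/3, 16/3)

B = (11, -1/2)
D = (13/3, 16/3)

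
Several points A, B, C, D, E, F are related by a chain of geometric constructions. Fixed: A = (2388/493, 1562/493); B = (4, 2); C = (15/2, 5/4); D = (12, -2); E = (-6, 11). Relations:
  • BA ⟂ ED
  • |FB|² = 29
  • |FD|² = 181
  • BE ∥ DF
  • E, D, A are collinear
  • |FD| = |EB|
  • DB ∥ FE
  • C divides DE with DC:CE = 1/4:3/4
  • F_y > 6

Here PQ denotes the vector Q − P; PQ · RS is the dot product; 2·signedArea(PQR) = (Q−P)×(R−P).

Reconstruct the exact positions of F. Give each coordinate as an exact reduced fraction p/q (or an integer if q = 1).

F = (2, 7)

1. F_x = 2  [DB ∥ FE ∩ BE ∥ DF]
2. F_y = 7  [DB ∥ FE ∩ BE ∥ DF]
   → F = (2, 7)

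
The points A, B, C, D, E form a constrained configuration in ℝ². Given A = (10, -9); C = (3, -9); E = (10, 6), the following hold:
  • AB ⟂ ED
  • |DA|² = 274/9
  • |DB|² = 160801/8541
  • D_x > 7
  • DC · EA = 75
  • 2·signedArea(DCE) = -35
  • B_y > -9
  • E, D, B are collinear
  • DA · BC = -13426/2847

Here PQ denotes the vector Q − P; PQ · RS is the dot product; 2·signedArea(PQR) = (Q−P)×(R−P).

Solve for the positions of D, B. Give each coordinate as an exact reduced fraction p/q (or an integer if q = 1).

B = (6340/949, -7806/949)
D = (23/3, -4)

1. D_x = 23/3  [2·signedArea(DCE) = -35 ∩ DC · EA = 75]
2. D_y = -4  [2·signedArea(DCE) = -35 ∩ DC · EA = 75]
   → D = (23/3, -4)
3. B_x = 6340/949  [DA · BC = -13426/2847 ∩ E, D, B are collinear]
4. B_y = -7806/949  [DA · BC = -13426/2847 ∩ E, D, B are collinear]
   → B = (6340/949, -7806/949)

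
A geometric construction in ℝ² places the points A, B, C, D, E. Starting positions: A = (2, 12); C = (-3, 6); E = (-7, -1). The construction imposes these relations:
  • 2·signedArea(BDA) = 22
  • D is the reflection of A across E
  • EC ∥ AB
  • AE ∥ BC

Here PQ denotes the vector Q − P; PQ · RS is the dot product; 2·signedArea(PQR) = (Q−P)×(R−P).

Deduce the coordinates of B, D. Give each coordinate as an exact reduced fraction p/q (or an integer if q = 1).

1. B_x = 6  [AE ∥ BC ∩ EC ∥ AB]
2. B_y = 19  [AE ∥ BC ∩ EC ∥ AB]
   → B = (6, 19)
3. D_x = -16  [D is the reflection of A across E]
4. D_y = -14  [D is the reflection of A across E]
   → D = (-16, -14)

B = (6, 19)
D = (-16, -14)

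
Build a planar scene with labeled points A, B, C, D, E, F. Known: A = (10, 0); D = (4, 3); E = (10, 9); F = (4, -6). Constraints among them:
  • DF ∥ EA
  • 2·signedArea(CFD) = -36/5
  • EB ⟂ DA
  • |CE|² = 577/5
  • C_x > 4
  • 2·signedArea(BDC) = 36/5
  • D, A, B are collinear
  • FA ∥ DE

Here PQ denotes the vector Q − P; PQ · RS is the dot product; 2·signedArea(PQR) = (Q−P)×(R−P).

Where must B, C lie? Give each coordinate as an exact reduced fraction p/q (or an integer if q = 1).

1. B_x = 32/5  [D, A, B are collinear ∩ EB ⟂ DA]
2. B_y = 9/5  [D, A, B are collinear ∩ EB ⟂ DA]
   → B = (32/5, 9/5)
3. C_x = 24/5  [2·signedArea(CFD) = -36/5 ∩ 2·signedArea(BDC) = 36/5]
4. C_y = -2/5  [2·signedArea(CFD) = -36/5 ∩ 2·signedArea(BDC) = 36/5]
   → C = (24/5, -2/5)

B = (32/5, 9/5)
C = (24/5, -2/5)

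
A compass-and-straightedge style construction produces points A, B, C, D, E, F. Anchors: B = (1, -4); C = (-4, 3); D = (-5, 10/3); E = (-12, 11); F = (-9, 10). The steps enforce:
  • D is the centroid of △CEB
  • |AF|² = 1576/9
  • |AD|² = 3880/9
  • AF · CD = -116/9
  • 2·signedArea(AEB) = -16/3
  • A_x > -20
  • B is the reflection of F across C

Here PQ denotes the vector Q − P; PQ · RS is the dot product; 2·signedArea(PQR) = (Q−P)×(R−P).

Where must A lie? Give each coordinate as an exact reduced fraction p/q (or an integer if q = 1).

1. A_x = -19  [2·signedArea(AEB) = -16/3 ∩ AF · CD = -116/9]
2. A_y = 56/3  [2·signedArea(AEB) = -16/3 ∩ AF · CD = -116/9]
   → A = (-19, 56/3)

A = (-19, 56/3)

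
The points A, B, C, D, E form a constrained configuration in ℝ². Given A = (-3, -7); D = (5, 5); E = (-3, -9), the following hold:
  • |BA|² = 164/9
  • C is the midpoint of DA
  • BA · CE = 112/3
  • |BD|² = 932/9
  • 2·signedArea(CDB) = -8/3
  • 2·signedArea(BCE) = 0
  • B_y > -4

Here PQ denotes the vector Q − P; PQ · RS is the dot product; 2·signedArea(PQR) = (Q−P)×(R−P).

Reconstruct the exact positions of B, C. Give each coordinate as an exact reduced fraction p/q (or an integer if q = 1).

B = (-1/3, -11/3)
C = (1, -1)

1. C_x = 1  [C is the midpoint of DA]
2. C_y = -1  [C is the midpoint of DA]
   → C = (1, -1)
3. B_x = -1/3  [2·signedArea(BCE) = 0 ∩ 2·signedArea(CDB) = -8/3]
4. B_y = -11/3  [2·signedArea(BCE) = 0 ∩ 2·signedArea(CDB) = -8/3]
   → B = (-1/3, -11/3)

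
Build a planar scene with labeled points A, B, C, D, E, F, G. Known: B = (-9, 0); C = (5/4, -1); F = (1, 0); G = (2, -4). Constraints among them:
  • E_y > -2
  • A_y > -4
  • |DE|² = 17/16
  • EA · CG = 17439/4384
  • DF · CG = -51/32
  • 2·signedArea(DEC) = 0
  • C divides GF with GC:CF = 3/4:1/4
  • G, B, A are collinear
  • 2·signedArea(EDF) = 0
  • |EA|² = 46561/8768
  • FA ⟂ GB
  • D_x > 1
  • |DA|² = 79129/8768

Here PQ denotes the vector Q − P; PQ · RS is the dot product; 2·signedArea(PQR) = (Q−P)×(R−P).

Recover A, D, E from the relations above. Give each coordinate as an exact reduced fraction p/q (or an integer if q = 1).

A = (-23/137, -440/137)
D = (9/8, -1/2)
E = (11/8, -3/2)

1. A_x = -23/137  [G, B, A are collinear ∩ FA ⟂ GB]
2. A_y = -440/137  [G, B, A are collinear ∩ FA ⟂ GB]
   → A = (-23/137, -440/137)
3. D_x = 9/8  [line -3/4·x + 3·y + 75/32 = 0 ∩ |DA|² = 79129/8768]
4. D_y = -1/2  [line -3/4·x + 3·y + 75/32 = 0 ∩ |DA|² = 79129/8768]
   → D = (9/8, -1/2)
5. E_x = 11/8  [2·signedArea(DEC) = 0 ∩ EA · CG = 17439/4384]
6. E_y = -3/2  [2·signedArea(DEC) = 0 ∩ EA · CG = 17439/4384]
   → E = (11/8, -3/2)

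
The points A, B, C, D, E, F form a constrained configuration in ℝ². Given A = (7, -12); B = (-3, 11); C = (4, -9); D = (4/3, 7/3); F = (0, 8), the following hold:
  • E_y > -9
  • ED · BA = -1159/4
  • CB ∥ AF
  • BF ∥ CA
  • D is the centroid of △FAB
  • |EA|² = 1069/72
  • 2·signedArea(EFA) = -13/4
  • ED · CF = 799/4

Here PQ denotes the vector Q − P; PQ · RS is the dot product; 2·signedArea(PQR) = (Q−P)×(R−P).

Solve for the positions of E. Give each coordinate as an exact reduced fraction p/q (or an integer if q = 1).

1. E_x = 67/12  [2·signedArea(EFA) = -13/4 ∩ ED · CF = 799/4]
2. E_y = -101/12  [2·signedArea(EFA) = -13/4 ∩ ED · CF = 799/4]
   → E = (67/12, -101/12)

E = (67/12, -101/12)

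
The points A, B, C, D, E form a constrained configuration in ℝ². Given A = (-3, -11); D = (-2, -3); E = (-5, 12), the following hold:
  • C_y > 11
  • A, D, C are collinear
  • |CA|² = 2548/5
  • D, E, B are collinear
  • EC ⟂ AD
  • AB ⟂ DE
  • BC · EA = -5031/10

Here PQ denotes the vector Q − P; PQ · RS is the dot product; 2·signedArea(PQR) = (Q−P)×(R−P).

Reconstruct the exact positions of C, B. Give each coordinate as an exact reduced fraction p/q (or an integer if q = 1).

B = (-1/2, -21/2)
C = (-1/5, 57/5)

1. C_x = -1/5  [A, D, C are collinear ∩ EC ⟂ AD]
2. C_y = 57/5  [A, D, C are collinear ∩ EC ⟂ AD]
   → C = (-1/5, 57/5)
3. B_x = -1/2  [D, E, B are collinear ∩ AB ⟂ DE]
4. B_y = -21/2  [D, E, B are collinear ∩ AB ⟂ DE]
   → B = (-1/2, -21/2)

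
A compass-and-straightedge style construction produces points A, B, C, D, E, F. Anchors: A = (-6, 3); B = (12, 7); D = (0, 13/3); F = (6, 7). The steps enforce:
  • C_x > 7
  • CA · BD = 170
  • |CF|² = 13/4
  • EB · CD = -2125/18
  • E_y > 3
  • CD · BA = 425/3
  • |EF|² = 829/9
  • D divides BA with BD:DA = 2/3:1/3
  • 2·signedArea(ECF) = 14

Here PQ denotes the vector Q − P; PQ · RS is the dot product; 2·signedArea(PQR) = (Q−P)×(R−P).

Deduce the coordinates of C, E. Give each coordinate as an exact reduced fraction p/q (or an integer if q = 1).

C = (15/2, 6)
E = (-3, 11/3)

1. C_x = 15/2  [line 12·x + 8/3·y + -106 = 0 ∩ |CF|² = 13/4]
2. C_y = 6  [line 12·x + 8/3·y + -106 = 0 ∩ |CF|² = 13/4]
   → C = (15/2, 6)
3. E_x = -3  [EB · CD = -2125/18 ∩ 2·signedArea(ECF) = 14]
4. E_y = 11/3  [EB · CD = -2125/18 ∩ 2·signedArea(ECF) = 14]
   → E = (-3, 11/3)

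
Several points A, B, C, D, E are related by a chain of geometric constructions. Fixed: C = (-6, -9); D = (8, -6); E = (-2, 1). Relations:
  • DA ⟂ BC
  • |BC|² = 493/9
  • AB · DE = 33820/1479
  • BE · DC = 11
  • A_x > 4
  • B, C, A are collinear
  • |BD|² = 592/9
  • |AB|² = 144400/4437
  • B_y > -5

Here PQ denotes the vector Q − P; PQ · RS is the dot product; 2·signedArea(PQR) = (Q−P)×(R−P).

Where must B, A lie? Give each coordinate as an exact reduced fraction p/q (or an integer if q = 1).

A = (2280/493, -654/493)
B = (0, -14/3)

1. B_x = 0  [line 14·x + 3·y + 14 = 0 ∩ |BD|² = 592/9]
2. B_y = -14/3  [line 14·x + 3·y + 14 = 0 ∩ |BD|² = 592/9]
   → B = (0, -14/3)
3. A_x = 2280/493  [B, C, A are collinear ∩ DA ⟂ BC]
4. A_y = -654/493  [B, C, A are collinear ∩ DA ⟂ BC]
   → A = (2280/493, -654/493)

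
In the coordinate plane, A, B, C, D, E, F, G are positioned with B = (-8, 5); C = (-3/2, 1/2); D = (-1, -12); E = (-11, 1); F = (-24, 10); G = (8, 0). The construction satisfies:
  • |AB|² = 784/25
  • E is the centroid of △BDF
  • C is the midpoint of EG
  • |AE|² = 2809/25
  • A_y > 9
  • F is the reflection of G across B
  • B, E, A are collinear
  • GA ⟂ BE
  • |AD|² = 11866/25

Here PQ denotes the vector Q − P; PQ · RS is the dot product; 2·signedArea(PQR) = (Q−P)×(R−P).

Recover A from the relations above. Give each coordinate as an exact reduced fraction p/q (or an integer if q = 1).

1. A_x = -116/25  [B, E, A are collinear ∩ GA ⟂ BE]
2. A_y = 237/25  [B, E, A are collinear ∩ GA ⟂ BE]
   → A = (-116/25, 237/25)

A = (-116/25, 237/25)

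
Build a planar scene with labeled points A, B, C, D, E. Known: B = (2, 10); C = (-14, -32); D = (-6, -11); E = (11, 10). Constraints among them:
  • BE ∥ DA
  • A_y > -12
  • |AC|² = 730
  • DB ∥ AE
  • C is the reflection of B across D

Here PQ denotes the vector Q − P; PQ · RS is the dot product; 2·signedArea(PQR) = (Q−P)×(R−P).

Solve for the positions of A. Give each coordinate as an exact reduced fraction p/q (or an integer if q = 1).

A = (3, -11)

1. A_x = 3  [DB ∥ AE ∩ BE ∥ DA]
2. A_y = -11  [DB ∥ AE ∩ BE ∥ DA]
   → A = (3, -11)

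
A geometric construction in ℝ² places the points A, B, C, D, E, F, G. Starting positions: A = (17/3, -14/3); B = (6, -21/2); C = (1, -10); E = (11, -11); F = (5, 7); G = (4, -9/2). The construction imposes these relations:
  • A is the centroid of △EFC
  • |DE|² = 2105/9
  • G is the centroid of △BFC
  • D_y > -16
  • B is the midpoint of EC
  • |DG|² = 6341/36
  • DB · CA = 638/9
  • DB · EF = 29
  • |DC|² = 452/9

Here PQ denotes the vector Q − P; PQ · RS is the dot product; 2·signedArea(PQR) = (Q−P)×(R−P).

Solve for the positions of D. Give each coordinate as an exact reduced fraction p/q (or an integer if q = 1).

D = (-11/3, -46/3)

1. D_x = -11/3  [DB · EF = 29 ∩ DB · CA = 638/9]
2. D_y = -46/3  [DB · EF = 29 ∩ DB · CA = 638/9]
   → D = (-11/3, -46/3)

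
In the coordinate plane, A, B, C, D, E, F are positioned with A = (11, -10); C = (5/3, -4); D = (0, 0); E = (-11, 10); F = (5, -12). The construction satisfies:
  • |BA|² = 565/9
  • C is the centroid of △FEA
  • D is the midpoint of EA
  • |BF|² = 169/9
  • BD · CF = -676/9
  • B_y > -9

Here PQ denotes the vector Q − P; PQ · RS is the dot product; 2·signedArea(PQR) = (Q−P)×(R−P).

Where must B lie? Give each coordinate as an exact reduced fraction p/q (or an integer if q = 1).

1. B_x = 10/3  [line -10/3·x + 8·y + 676/9 = 0 ∩ |BF|² = 169/9]
2. B_y = -8  [line -10/3·x + 8·y + 676/9 = 0 ∩ |BF|² = 169/9]
   → B = (10/3, -8)

B = (10/3, -8)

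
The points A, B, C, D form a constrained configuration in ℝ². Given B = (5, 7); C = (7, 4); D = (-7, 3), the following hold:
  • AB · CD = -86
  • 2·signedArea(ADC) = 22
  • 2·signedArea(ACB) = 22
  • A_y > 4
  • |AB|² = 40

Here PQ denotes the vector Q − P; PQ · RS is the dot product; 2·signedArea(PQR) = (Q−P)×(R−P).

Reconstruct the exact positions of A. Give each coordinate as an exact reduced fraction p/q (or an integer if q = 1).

A = (-1, 5)

1. A_x = -1  [2·signedArea(ADC) = 22 ∩ AB · CD = -86]
2. A_y = 5  [2·signedArea(ADC) = 22 ∩ AB · CD = -86]
   → A = (-1, 5)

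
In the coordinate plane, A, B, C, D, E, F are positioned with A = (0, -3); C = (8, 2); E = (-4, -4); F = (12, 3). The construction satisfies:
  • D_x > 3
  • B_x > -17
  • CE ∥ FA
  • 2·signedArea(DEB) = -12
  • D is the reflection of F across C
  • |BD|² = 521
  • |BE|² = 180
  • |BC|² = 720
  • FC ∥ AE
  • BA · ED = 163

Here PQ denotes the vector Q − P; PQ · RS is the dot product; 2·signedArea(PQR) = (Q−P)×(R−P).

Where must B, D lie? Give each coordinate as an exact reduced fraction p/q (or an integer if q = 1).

1. D_x = 4  [D is the reflection of F across C]
2. D_y = 1  [D is the reflection of F across C]
   → D = (4, 1)
3. B_x = -16  [BA · ED = 163 ∩ 2·signedArea(DEB) = -12]
4. B_y = -10  [BA · ED = 163 ∩ 2·signedArea(DEB) = -12]
   → B = (-16, -10)

B = (-16, -10)
D = (4, 1)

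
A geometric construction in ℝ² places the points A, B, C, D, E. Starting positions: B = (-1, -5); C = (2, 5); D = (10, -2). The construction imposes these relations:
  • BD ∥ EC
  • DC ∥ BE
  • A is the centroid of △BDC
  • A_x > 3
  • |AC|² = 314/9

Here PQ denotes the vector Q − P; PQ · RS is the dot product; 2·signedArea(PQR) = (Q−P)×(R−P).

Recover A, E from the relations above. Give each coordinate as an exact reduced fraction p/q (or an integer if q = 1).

A = (11/3, -2/3)
E = (-9, 2)

1. A_x = 11/3  [A is the centroid of △BDC]
2. A_y = -2/3  [A is the centroid of △BDC]
   → A = (11/3, -2/3)
3. E_x = -9  [BD ∥ EC ∩ DC ∥ BE]
4. E_y = 2  [BD ∥ EC ∩ DC ∥ BE]
   → E = (-9, 2)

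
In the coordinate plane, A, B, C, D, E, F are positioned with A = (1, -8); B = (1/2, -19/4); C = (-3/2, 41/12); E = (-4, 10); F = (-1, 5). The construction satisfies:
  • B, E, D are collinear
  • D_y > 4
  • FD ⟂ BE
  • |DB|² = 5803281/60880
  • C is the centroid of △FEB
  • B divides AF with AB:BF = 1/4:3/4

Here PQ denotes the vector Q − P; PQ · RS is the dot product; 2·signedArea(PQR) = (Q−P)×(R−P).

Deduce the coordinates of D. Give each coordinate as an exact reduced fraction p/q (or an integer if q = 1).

1. D_x = -8938/3805  [B, E, D are collinear ∩ FD ⟂ BE]
2. D_y = 17459/3805  [B, E, D are collinear ∩ FD ⟂ BE]
   → D = (-8938/3805, 17459/3805)

D = (-8938/3805, 17459/3805)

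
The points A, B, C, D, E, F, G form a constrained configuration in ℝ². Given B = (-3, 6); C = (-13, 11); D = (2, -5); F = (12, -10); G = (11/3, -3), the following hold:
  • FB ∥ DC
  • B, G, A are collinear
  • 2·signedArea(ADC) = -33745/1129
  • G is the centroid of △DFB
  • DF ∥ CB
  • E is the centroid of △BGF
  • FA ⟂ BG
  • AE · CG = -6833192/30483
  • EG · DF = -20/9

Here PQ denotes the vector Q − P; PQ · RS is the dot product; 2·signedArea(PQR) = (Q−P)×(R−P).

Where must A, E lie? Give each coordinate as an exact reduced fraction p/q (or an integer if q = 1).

1. A_x = 11253/1129  [B, G, A are collinear ∩ FA ⟂ BG]
2. A_y = -12990/1129  [B, G, A are collinear ∩ FA ⟂ BG]
   → A = (11253/1129, -12990/1129)
3. E_x = 38/9  [E is the centroid of △BGF]
4. E_y = -7/3  [E is the centroid of △BGF]
   → E = (38/9, -7/3)

A = (11253/1129, -12990/1129)
E = (38/9, -7/3)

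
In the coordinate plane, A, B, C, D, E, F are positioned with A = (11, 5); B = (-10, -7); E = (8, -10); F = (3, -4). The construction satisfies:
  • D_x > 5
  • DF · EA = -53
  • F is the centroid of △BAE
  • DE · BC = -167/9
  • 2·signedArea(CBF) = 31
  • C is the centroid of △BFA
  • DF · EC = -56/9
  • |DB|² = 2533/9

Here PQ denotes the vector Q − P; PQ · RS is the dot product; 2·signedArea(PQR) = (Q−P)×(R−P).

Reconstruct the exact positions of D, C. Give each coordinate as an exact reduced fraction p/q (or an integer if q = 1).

C = (4/3, -2)
D = (17/3, -1)

1. D_x = 17/3  [line -3·x + -15·y + 2 = 0 ∩ |DB|² = 2533/9]
2. D_y = -1  [line -3·x + -15·y + 2 = 0 ∩ |DB|² = 2533/9]
   → D = (17/3, -1)
3. C_x = 4/3  [DF · EC = -56/9 ∩ C is the centroid of △BFA]
4. C_y = -2  [DF · EC = -56/9 ∩ C is the centroid of △BFA]
   → C = (4/3, -2)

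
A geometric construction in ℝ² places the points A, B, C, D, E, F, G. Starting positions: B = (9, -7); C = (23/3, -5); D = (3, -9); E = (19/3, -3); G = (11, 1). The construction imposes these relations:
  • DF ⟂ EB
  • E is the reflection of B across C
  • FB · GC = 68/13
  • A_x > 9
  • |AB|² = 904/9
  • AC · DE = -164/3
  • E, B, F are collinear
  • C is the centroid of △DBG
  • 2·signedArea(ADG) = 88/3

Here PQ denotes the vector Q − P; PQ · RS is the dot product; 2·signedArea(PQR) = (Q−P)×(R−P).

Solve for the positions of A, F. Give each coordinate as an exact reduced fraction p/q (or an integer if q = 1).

1. A_x = 29/3  [AC · DE = -164/3 ∩ 2·signedArea(ADG) = 88/3]
2. A_y = 3  [AC · DE = -164/3 ∩ 2·signedArea(ADG) = 88/3]
   → A = (29/3, 3)
3. F_x = 105/13  [E, B, F are collinear ∩ DF ⟂ EB]
4. F_y = -73/13  [E, B, F are collinear ∩ DF ⟂ EB]
   → F = (105/13, -73/13)

A = (29/3, 3)
F = (105/13, -73/13)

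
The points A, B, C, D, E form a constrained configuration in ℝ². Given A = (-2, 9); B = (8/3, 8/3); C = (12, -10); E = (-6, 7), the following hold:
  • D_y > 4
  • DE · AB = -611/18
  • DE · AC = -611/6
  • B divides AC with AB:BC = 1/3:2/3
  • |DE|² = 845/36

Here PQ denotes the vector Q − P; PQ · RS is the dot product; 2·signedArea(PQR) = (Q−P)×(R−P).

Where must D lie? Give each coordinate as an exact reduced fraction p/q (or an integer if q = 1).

1. D_x = -5/3  [line -14/3·x + 19/3·y + -691/18 = 0 ∩ |DE|² = 845/36]
2. D_y = 29/6  [line -14/3·x + 19/3·y + -691/18 = 0 ∩ |DE|² = 845/36]
   → D = (-5/3, 29/6)

D = (-5/3, 29/6)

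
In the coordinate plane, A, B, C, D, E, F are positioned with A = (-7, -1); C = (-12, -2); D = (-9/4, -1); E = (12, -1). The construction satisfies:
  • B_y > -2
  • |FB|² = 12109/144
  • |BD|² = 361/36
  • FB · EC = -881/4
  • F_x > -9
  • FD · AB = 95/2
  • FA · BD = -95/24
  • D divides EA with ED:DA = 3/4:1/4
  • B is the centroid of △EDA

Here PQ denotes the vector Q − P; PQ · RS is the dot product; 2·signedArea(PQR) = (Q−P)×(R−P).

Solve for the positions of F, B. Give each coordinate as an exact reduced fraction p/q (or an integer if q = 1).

B = (11/12, -1)
F = (-33/4, -5/4)

1. B_x = 11/12  [B is the centroid of △EDA]
2. B_y = -1  [B is the centroid of △EDA]
   → B = (11/12, -1)
3. F_x = -33/4  [FA · BD = -95/24 ∩ FB · EC = -881/4]
4. F_y = -5/4  [FA · BD = -95/24 ∩ FB · EC = -881/4]
   → F = (-33/4, -5/4)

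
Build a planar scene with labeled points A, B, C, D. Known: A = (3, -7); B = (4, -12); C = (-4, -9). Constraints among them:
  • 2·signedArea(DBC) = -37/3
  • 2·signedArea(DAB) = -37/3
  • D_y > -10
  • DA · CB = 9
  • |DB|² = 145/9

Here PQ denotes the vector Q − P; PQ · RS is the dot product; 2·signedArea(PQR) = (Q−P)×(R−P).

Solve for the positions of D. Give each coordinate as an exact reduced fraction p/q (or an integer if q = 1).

1. D_x = 1  [2·signedArea(DAB) = -37/3 ∩ 2·signedArea(DBC) = -37/3]
2. D_y = -28/3  [2·signedArea(DAB) = -37/3 ∩ 2·signedArea(DBC) = -37/3]
   → D = (1, -28/3)

D = (1, -28/3)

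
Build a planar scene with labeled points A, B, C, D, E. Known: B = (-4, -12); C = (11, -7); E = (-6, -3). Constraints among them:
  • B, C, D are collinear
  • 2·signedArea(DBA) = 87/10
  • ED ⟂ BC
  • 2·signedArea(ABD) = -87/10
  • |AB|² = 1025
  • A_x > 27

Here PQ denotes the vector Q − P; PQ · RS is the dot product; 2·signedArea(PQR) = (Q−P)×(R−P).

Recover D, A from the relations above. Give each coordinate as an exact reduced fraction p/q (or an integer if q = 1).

A = (28, -11)
D = (-31/10, -117/10)

1. D_x = -31/10  [B, C, D are collinear ∩ ED ⟂ BC]
2. D_y = -117/10  [B, C, D are collinear ∩ ED ⟂ BC]
   → D = (-31/10, -117/10)
3. A_x = 28  [line -3/10·x + 9/10·y + 183/10 = 0 ∩ |AB|² = 1025]
4. A_y = -11  [line -3/10·x + 9/10·y + 183/10 = 0 ∩ |AB|² = 1025]
   → A = (28, -11)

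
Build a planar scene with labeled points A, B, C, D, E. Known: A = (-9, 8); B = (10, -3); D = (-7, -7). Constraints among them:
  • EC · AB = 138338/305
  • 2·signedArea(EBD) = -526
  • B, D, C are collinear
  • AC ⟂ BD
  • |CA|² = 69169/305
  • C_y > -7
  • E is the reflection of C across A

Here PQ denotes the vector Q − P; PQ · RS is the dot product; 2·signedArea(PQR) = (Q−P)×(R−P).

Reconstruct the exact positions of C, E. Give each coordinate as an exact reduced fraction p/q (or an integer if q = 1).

C = (-1693/305, -2031/305)
E = (-3797/305, 6911/305)

1. C_x = -1693/305  [B, D, C are collinear ∩ AC ⟂ BD]
2. C_y = -2031/305  [B, D, C are collinear ∩ AC ⟂ BD]
   → C = (-1693/305, -2031/305)
3. E_x = -3797/305  [E is the reflection of C across A]
4. E_y = 6911/305  [E is the reflection of C across A]
   → E = (-3797/305, 6911/305)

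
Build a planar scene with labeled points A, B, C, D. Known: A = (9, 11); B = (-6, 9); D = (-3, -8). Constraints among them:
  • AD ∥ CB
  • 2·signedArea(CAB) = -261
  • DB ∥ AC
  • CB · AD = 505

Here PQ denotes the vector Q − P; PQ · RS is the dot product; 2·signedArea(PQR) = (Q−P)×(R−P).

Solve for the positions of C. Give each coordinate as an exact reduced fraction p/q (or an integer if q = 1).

1. C_x = 6  [AD ∥ CB ∩ DB ∥ AC]
2. C_y = 28  [AD ∥ CB ∩ DB ∥ AC]
   → C = (6, 28)

C = (6, 28)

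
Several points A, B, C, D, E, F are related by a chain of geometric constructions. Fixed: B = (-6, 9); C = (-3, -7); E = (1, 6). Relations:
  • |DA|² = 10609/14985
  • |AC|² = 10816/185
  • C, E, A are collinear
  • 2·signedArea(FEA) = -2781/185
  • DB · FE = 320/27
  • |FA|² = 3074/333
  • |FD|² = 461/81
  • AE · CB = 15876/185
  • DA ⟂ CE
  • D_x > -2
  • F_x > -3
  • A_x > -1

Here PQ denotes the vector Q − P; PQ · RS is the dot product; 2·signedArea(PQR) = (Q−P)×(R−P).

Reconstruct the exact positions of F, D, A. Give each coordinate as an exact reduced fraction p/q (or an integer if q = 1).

A = (-139/185, 57/185)
D = (-14/9, 5/9)
F = (-8/3, 8/3)

1. A_x = -139/185  [C, E, A are collinear ∩ AE · CB = 15876/185]
2. A_y = 57/185  [C, E, A are collinear ∩ AE · CB = 15876/185]
   → A = (-139/185, 57/185)
3. F_x = -8/3  [line 1053/185·x + -324/185·y + 3672/185 = 0 ∩ |FA|² = 3074/333]
4. F_y = 8/3  [line 1053/185·x + -324/185·y + 3672/185 = 0 ∩ |FA|² = 3074/333]
   → F = (-8/3, 8/3)
5. D_x = -14/9  [DB · FE = 320/27 ∩ DA ⟂ CE]
6. D_y = 5/9  [DB · FE = 320/27 ∩ DA ⟂ CE]
   → D = (-14/9, 5/9)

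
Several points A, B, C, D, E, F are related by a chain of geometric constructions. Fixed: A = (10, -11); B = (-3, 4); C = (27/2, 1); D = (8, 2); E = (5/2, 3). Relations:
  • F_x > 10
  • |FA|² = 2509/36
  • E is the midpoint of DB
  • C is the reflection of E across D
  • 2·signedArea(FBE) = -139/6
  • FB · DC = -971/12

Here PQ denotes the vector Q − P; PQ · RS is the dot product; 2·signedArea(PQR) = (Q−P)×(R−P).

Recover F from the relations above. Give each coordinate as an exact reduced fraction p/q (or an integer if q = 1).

F = (21/2, -8/3)

1. F_x = 21/2  [FB · DC = -971/12 ∩ 2·signedArea(FBE) = -139/6]
2. F_y = -8/3  [FB · DC = -971/12 ∩ 2·signedArea(FBE) = -139/6]
   → F = (21/2, -8/3)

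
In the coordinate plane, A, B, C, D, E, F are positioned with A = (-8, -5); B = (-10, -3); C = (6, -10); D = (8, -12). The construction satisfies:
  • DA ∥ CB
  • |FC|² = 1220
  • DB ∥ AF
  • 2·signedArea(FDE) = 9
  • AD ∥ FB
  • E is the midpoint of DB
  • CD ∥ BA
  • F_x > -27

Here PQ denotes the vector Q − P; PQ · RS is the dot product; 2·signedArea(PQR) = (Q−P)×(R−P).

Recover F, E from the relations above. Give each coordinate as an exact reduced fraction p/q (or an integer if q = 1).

E = (-1, -15/2)
F = (-26, 4)

1. F_x = -26  [AD ∥ FB ∩ DB ∥ AF]
2. F_y = 4  [AD ∥ FB ∩ DB ∥ AF]
   → F = (-26, 4)
3. E_x = -1  [E is the midpoint of DB]
4. E_y = -15/2  [E is the midpoint of DB]
   → E = (-1, -15/2)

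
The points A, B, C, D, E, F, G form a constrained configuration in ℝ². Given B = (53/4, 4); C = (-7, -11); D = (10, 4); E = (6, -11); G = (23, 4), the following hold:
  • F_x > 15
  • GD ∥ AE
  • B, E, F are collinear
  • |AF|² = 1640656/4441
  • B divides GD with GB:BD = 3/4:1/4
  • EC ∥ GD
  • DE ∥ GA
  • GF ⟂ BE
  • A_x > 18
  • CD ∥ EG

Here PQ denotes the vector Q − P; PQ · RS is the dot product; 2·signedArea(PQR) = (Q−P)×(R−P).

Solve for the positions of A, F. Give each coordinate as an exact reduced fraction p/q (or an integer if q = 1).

1. A_x = 19  [GD ∥ AE ∩ DE ∥ GA]
2. A_y = -11  [GD ∥ AE ∩ DE ∥ GA]
   → A = (19, -11)
3. F_x = 67043/4441  [B, E, F are collinear ∩ GF ⟂ BE]
4. F_y = 34729/4441  [B, E, F are collinear ∩ GF ⟂ BE]
   → F = (67043/4441, 34729/4441)

A = (19, -11)
F = (67043/4441, 34729/4441)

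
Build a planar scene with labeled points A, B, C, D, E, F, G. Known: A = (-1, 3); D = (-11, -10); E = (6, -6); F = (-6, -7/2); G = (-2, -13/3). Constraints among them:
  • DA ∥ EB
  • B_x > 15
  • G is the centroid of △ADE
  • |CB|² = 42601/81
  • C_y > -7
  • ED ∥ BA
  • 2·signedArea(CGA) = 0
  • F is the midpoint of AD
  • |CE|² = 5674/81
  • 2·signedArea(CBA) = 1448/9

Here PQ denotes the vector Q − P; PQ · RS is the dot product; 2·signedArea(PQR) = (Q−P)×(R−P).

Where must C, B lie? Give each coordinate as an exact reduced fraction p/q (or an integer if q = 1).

B = (16, 7)
C = (-7/3, -61/9)

1. B_x = 16  [ED ∥ BA ∩ DA ∥ EB]
2. B_y = 7  [ED ∥ BA ∩ DA ∥ EB]
   → B = (16, 7)
3. C_x = -7/3  [2·signedArea(CGA) = 0 ∩ 2·signedArea(CBA) = 1448/9]
4. C_y = -61/9  [2·signedArea(CGA) = 0 ∩ 2·signedArea(CBA) = 1448/9]
   → C = (-7/3, -61/9)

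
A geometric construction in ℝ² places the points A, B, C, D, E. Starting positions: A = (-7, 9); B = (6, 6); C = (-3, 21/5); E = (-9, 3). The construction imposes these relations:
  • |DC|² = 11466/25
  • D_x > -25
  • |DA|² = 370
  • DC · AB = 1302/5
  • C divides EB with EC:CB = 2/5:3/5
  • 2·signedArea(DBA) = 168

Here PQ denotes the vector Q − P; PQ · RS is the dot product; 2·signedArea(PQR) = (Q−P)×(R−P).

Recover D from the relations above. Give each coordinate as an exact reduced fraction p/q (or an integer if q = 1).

1. D_x = -24  [DC · AB = 1302/5 ∩ 2·signedArea(DBA) = 168]
2. D_y = 0  [DC · AB = 1302/5 ∩ 2·signedArea(DBA) = 168]
   → D = (-24, 0)

D = (-24, 0)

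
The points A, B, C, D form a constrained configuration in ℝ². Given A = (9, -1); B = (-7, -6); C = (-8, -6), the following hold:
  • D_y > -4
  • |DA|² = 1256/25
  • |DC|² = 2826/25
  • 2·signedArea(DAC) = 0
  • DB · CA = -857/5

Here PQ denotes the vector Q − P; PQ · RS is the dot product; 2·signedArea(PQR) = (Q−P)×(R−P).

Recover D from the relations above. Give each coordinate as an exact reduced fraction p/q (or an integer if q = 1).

1. D_x = 11/5  [2·signedArea(DAC) = 0 ∩ DB · CA = -857/5]
2. D_y = -3  [2·signedArea(DAC) = 0 ∩ DB · CA = -857/5]
   → D = (11/5, -3)

D = (11/5, -3)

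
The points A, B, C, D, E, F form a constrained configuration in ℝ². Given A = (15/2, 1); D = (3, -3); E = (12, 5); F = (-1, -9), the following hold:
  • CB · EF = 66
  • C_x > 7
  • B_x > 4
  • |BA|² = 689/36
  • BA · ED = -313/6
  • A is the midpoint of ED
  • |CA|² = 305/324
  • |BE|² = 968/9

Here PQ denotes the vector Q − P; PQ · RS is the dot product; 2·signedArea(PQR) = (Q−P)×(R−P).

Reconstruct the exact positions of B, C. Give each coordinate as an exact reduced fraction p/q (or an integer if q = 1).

B = (14/3, -7/3)
C = (64/9, 1/9)

1. B_x = 14/3  [line 9·x + 8·y + -70/3 = 0 ∩ |BE|² = 968/9]
2. B_y = -7/3  [line 9·x + 8·y + -70/3 = 0 ∩ |BE|² = 968/9]
   → B = (14/3, -7/3)
3. C_x = 64/9  [line 13·x + 14·y + -94 = 0 ∩ |CA|² = 305/324]
4. C_y = 1/9  [line 13·x + 14·y + -94 = 0 ∩ |CA|² = 305/324]
   → C = (64/9, 1/9)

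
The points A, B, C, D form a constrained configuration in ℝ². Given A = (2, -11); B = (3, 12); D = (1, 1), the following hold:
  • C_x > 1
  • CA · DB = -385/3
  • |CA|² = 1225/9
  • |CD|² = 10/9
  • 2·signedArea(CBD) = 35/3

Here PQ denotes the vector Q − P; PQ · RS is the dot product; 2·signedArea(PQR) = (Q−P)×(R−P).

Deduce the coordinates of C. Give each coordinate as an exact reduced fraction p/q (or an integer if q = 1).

C = (2, 2/3)

1. C_x = 2  [2·signedArea(CBD) = 35/3 ∩ CA · DB = -385/3]
2. C_y = 2/3  [2·signedArea(CBD) = 35/3 ∩ CA · DB = -385/3]
   → C = (2, 2/3)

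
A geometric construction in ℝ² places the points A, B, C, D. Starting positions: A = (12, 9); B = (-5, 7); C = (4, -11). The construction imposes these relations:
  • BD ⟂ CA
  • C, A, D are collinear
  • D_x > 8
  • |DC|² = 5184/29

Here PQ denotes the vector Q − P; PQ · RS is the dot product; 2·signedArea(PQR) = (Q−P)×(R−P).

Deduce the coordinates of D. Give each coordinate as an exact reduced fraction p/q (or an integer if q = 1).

1. D_x = 260/29  [C, A, D are collinear ∩ BD ⟂ CA]
2. D_y = 41/29  [C, A, D are collinear ∩ BD ⟂ CA]
   → D = (260/29, 41/29)

D = (260/29, 41/29)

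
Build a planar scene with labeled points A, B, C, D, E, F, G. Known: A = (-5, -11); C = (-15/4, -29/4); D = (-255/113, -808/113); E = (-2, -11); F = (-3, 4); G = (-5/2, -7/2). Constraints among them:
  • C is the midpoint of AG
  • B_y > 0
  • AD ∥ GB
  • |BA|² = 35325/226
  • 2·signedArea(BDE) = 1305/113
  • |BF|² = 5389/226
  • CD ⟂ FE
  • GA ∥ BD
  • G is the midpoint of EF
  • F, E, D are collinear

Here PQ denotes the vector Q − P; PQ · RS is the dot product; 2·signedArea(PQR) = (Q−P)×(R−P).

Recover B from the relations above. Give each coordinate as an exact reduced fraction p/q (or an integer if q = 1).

1. B_x = 55/226  [GA ∥ BD ∩ AD ∥ GB]
2. B_y = 79/226  [GA ∥ BD ∩ AD ∥ GB]
   → B = (55/226, 79/226)

B = (55/226, 79/226)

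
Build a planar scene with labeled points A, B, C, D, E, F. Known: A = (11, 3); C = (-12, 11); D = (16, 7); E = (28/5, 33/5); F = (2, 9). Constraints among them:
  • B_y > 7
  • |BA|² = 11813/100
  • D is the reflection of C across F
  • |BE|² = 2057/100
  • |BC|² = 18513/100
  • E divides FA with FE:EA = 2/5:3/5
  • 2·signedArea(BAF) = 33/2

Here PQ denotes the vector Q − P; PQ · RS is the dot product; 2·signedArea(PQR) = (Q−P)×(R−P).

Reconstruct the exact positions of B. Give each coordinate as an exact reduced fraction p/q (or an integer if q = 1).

B = (6/5, 77/10)

1. B_x = 6/5  [line -6·x + -9·y + 153/2 = 0 ∩ |BA|² = 11813/100]
2. B_y = 77/10  [line -6·x + -9·y + 153/2 = 0 ∩ |BA|² = 11813/100]
   → B = (6/5, 77/10)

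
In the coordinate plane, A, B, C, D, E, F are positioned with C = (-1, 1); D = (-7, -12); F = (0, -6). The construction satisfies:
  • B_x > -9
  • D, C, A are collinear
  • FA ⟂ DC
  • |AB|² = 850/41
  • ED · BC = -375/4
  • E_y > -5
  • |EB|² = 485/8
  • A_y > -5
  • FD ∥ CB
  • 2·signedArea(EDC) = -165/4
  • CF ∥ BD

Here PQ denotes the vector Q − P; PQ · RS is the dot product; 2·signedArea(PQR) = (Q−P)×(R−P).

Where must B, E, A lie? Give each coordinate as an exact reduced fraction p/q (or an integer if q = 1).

1. B_x = -8  [CF ∥ BD ∩ FD ∥ CB]
2. B_y = -5  [CF ∥ BD ∩ FD ∥ CB]
   → B = (-8, -5)
3. E_x = -1/4  [ED · BC = -375/4 ∩ 2·signedArea(EDC) = -165/4]
4. E_y = -17/4  [ED · BC = -375/4 ∩ 2·signedArea(EDC) = -165/4]
   → E = (-1/4, -17/4)
5. A_x = -143/41  [D, C, A are collinear ∩ FA ⟂ DC]
6. A_y = -180/41  [D, C, A are collinear ∩ FA ⟂ DC]
   → A = (-143/41, -180/41)

A = (-143/41, -180/41)
B = (-8, -5)
E = (-1/4, -17/4)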